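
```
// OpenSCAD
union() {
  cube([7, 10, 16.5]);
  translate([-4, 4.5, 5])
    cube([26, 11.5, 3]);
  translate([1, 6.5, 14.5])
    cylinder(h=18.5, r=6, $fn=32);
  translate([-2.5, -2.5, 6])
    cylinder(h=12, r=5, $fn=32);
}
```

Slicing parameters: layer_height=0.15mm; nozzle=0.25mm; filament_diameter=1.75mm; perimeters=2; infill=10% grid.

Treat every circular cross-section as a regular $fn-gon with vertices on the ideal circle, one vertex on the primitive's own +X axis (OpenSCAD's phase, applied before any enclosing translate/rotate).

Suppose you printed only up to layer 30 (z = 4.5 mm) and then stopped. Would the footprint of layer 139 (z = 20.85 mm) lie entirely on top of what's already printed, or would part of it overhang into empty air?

part overhangs

Compare the two slices. At z = 4.5: the cube is present — its section is the full 7×10 rectangle (area 70.00 mm²); the cube at (-4, 4.5) is absent (z outside [5, 8]); the cylinder at (1, 6.5) is not intersected at this z (z outside [14.5, 33]); the cylinder at (-2.5, -2.5) is absent (z outside [6, 18]); Combining (union): only the 7×10 cube is present, so the union is just that shape — area = 70.00 mm². At z = 20.85: the cube does not reach this height (z outside [0, 16.5]); the cube at (-4, 4.5) is not intersected at this z (z outside [5, 8]); the r=6 cylinder at (1, 6.5) contributes a regular 32-gon of circumradius 6 (area = (32/2)·6.000²·sin(360°/32) = 112.37 mm²); the cylinder at (-2.5, -2.5) is absent (z outside [6, 18]); Combining (union): only the r=6 cylinder at (1, 6.5) is present, so the union is just that shape — area = 112.37 mm². Checking containment: at z = 20.85 the cross-section extends beyond the z = 4.5 cross-section by about 55.16 mm².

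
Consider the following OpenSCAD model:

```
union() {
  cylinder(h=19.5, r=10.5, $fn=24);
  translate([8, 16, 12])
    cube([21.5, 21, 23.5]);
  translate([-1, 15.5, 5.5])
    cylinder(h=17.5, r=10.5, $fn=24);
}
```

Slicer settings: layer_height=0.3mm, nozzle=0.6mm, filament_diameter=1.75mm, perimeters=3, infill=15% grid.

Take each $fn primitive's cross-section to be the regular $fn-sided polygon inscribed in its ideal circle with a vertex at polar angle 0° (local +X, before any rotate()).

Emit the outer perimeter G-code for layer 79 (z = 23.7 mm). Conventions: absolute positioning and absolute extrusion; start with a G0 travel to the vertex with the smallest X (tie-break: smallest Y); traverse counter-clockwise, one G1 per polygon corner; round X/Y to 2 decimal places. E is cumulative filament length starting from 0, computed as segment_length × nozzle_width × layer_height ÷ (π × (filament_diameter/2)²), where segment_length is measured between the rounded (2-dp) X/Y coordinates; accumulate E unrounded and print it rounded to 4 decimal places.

At z = 23.7 mm: the cylinder is absent (z outside [0, 19.5]); the 21.5×21 cube at (8, 16) contributes its full rectangle; the cylinder at (-1, 15.5) does not reach this height (z outside [5.5, 23]); Combining (union): only the 21.5×21 cube at (8, 16) is present, so the union is just that shape — 1 connected region. The outline is a single polygon with 4 vertices. Extrusion per mm of travel: 0.6 × 0.3 / (π × 0.875²) = 0.074835. Accumulating E over each segment gives final E = 6.3610.

G0 X8.00 Y16.00 Z23.70
G1 X29.50 Y16.00 E1.6090
G1 X29.50 Y37.00 E3.1805
G1 X8.00 Y37.00 E4.7895
G1 X8.00 Y16.00 E6.3610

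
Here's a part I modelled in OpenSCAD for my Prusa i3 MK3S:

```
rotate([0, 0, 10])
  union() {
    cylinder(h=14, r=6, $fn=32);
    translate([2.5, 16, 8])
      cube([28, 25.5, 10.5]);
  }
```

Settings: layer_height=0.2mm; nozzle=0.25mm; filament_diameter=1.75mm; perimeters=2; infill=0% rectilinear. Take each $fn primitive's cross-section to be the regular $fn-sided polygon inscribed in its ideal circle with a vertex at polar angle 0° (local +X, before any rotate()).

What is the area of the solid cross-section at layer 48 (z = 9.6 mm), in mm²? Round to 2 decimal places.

826.37 mm²

At z = 9.6 mm: the r=6 cylinder gives a regular 32-gon of circumradius 6 (constant along its height) (area = (32/2)·6.000²·sin(360°/32) = 112.37 mm²); the 28×25.5 cube at (2.5, 16) contributes its full rectangle (area 714.00 mm²); Taking the union: the 2 present regions are separate (no shared area or edge), so areas and boundary lengths simply add and each stays a separate island — area = 826.37 mm²; (whole slice rotated 10° about Z — lengths, areas and connectivity unchanged). Overall, the cross-section has 2 separate islands. Net area = 826.37 mm².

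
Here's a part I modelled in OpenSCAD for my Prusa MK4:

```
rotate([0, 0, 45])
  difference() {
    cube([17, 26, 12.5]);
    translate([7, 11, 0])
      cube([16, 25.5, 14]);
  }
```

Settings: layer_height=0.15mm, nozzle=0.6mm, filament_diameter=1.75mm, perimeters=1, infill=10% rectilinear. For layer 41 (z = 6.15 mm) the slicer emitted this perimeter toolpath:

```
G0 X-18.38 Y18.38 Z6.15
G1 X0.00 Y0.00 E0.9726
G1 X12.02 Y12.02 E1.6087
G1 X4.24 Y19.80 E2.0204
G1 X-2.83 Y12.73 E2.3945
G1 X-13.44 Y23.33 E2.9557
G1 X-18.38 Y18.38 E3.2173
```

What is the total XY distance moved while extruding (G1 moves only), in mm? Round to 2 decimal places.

Sum the Euclidean lengths of each G1 segment: total = 85.98 mm.

85.98 mm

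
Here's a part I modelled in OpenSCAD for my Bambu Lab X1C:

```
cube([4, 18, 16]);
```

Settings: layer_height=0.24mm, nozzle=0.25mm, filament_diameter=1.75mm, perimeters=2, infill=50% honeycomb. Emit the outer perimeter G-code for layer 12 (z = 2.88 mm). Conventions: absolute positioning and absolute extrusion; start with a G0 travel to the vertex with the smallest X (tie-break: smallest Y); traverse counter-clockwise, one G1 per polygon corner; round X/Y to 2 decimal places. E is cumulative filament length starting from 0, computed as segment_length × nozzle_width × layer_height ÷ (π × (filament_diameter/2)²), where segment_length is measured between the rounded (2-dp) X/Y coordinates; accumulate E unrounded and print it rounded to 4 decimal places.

At z = 2.88 mm: the cube (footprint 4×18) is included at this height. The outline is a single polygon with 4 vertices. Extrusion per mm of travel: 0.25 × 0.24 / (π × 0.875²) = 0.024945. Accumulating E over each segment gives final E = 1.0976.

G0 X0.00 Y0.00 Z2.88
G1 X4.00 Y0.00 E0.0998
G1 X4.00 Y18.00 E0.5488
G1 X0.00 Y18.00 E0.6486
G1 X0.00 Y0.00 E1.0976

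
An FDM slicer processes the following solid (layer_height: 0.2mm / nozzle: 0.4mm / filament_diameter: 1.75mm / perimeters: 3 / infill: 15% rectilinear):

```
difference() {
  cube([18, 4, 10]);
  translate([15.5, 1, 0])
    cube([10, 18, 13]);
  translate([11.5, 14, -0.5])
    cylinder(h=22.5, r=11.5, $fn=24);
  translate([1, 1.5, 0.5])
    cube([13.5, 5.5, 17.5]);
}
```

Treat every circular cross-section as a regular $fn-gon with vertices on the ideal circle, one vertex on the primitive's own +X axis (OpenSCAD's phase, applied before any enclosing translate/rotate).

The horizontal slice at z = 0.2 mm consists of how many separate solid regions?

At z = 0.2 mm: the cube is present — its section is the full 18×4 rectangle; the cube at (15.5, 1) is present — its section is the full 10×18 rectangle; the r=11.5 cylinder at (11.5, 14) contributes a regular 24-gon of circumradius 11.5; the cube at (1, 1.5) is absent (z outside [0.5, 18]); Taking the first minus the rest: starting from the 18×4 cube, the 10×18 cube at (15.5, 1) partially overlaps it — only the 7.50 mm² overlap (of its 180.00 mm²) is removed, clipping the outline; the r=11.5 cylinder at (11.5, 14) partially overlaps it — only the 10.16 mm² overlap (of its 410.75 mm²) is removed, clipping the outline — 1 connected region. The result has 1 disconnected region.

1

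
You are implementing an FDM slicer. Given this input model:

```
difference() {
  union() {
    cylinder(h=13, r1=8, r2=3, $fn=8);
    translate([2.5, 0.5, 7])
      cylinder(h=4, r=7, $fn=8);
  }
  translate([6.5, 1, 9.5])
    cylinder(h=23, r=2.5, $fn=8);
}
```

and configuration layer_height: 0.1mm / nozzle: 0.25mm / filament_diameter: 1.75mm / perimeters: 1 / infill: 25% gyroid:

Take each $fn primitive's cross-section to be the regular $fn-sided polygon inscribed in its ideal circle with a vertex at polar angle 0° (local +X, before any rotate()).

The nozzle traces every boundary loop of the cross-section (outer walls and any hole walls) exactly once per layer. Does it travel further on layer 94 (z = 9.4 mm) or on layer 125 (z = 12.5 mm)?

layer 94 (z = 9.4 mm)

Layer 94 (z = 9.4): the cone: at t=0.723 of its height the radius interpolates to r₁+(r₂−r₁)t = 4.385, giving a regular 8-gon of that circumradius (perimeter = 2·8·4.385·sin(180°/8) = 26.85 mm); the r=7 cylinder at (2.5, 0.5) contributes a regular 8-gon of circumradius 7 (perimeter = 2·8·7.000·sin(180°/8) = 42.86 mm); Combining (union): the regions partially overlap (shared area 54.08 mm²), so the edge portions inside another operand are dropped and the merged outline is re-measured after clipping — boundary = 42.93 mm; the cylinder at (6.5, 1) is not intersected at this z (z outside [9.5, 32.5]); Taking the first minus the rest: none of the subtracted shapes is present at this height, so that combined region is unchanged — boundary = 42.93 mm. So its perimeter = 42.93 mm. Layer 125 (z = 12.5): the cone: at t=0.962 of its height the radius interpolates to r₁+(r₂−r₁)t = 3.192, giving a regular 8-gon of that circumradius (perimeter = 2·8·3.192·sin(180°/8) = 19.55 mm); the cylinder at (2.5, 0.5) is absent (z outside [7, 11]); Taking the union: only the cone is present, so the union is just that shape — boundary = 19.55 mm; the r=2.5 cylinder at (6.5, 1) gives a regular 8-gon of circumradius 2.5 (constant along its height) (perimeter = 2·8·2.500·sin(180°/8) = 15.31 mm); Subtracting the remaining from the first: starting from the result so far, the r=2.5 cylinder at (6.5, 1) misses the remaining region (no effect) — boundary = 19.55 mm. So its perimeter = 19.55 mm. Layer 94 is larger (42.93 vs 19.55 mm).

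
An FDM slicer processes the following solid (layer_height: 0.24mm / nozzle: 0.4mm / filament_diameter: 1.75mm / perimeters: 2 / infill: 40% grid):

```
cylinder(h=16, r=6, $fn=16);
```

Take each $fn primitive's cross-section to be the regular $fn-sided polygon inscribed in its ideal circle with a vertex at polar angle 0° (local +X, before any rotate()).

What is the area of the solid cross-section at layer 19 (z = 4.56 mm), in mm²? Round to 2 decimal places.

110.21 mm²

At z = 4.56 mm: the cylinder: section is a regular 16-gon, circumradius r=6 (area = (16/2)·6.000²·sin(360°/16) = 110.21 mm²). Overall, the cross-section is a single solid region. Net area = 110.21 mm².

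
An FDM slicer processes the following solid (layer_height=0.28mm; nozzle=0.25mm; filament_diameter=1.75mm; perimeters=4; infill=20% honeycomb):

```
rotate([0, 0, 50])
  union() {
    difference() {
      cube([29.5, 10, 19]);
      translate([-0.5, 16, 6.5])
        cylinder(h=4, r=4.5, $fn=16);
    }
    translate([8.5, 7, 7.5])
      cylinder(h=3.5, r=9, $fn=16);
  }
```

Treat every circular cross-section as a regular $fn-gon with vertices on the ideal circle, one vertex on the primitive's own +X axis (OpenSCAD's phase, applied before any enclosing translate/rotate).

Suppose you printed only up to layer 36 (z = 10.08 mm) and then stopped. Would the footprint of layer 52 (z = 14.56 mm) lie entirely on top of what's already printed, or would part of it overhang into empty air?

entirely on top

Compare the two slices. At z = 10.08: the 29.5×10 cube contributes its full rectangle (area 295.00 mm²); the r=4.5 cylinder at (-0.5, 16) contributes a regular 16-gon of circumradius 4.5 (area = (16/2)·4.500²·sin(360°/16) = 61.99 mm²); Taking the first minus the rest: starting from the 29.5×10 cube (295.00 mm²), the r=4.5 cylinder at (-0.5, 16) misses the remaining region (no effect) — area = 295.00 mm²; the r=9 cylinder at (8.5, 7) contributes a regular 16-gon of circumradius 9 (area = (16/2)·9.000²·sin(360°/16) = 247.98 mm²); Merging all regions: the regions partially overlap — summed areas 542.98 mm² minus the doubly-counted overlap 160.94 mm² gives 382.04 mm² — area = 382.04 mm²; (whole slice rotated 50° about Z — lengths, areas and connectivity unchanged). At z = 14.56: the cube is present — its section is the full 29.5×10 rectangle (area 295.00 mm²); the cylinder at (-0.5, 16) does not reach this height (z outside [6.5, 10.5]); Taking the first minus the rest: none of the subtracted shapes is present at this height, so the 29.5×10 cube is unchanged — area = 295.00 mm²; the cylinder at (8.5, 7) is absent (z outside [7.5, 11]); Combining (union): only the result so far is present, so the union is just that shape — area = 295.00 mm²; (whole slice rotated 50° about Z — lengths, areas and connectivity unchanged). Checking containment: the cross-section at z = 14.56 is a subset of the cross-section at z = 10.08.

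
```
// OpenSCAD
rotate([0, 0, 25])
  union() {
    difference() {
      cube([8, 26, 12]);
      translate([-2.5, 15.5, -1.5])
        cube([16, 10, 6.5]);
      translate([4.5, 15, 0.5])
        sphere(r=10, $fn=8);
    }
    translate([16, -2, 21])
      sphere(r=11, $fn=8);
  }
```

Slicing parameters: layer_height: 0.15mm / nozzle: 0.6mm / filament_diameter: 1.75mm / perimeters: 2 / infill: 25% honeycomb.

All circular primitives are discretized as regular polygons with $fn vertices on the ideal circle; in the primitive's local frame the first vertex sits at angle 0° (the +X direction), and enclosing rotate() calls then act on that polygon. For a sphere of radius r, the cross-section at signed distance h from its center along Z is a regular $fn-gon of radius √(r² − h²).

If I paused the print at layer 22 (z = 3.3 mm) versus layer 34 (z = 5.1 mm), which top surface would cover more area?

layer 34 (z = 5.1 mm)

Layer 22 (z = 3.3): the cube is present — its section is the full 8×26 rectangle (area 208.00 mm²); the cube at (-2.5, 15.5) is present — its section is the full 16×10 rectangle (area 160.00 mm²); the r=10 sphere at (4.5, 15) contributes a regular 8-gon of circumradius √(10²−2.8²) = 9.600 (area = (8/2)·9.600²·sin(360°/8) = 260.67 mm²); Subtracting the remaining from the first: starting from the 8×26 cube (208.00 mm²), the 16×10 cube at (-2.5, 15.5) partially overlaps it — only the 80.00 mm² overlap (of its 160.00 mm²) is removed, clipping the outline; the r=10 sphere at (4.5, 15) partially overlaps it — only the 74.07 mm² overlap (of its 260.67 mm²) is removed, clipping the outline — area = 53.93 mm²; the sphere at (16, -2) is not intersected at this z (|z−center|=17.700 > r=11); Merging all regions: only that combined region is present, so the union is just that shape — area = 53.93 mm²; (whole slice rotated 25° about Z — lengths, areas and connectivity unchanged). So its area = 53.93 mm². Layer 34 (z = 5.1): the 8×26 cube contributes its full rectangle (area 208.00 mm²); the cube at (-2.5, 15.5) is not intersected at this z (z outside [-1.5, 5]); the r=10 sphere at (4.5, 15) contributes a regular 8-gon of circumradius √(10²−4.6²) = 8.879 (area = (8/2)·8.879²·sin(360°/8) = 222.99 mm²); Taking the first minus the rest: starting from the 8×26 cube (208.00 mm²), the r=10 sphere at (4.5, 15) partially overlaps it — only the 128.61 mm² overlap (of its 222.99 mm²) is removed, clipping the outline — area = 79.39 mm²; the sphere at (16, -2) is not intersected at this z (|z−center|=15.900 > r=11); Merging all regions: only the result so far is present, so the union is just that shape — area = 79.39 mm²; (rotated 25° about Z; rotation is an isometry so areas/perimeters/island counts are preserved). So its area = 79.39 mm². Layer 34 is larger (79.39 vs 53.93 mm²).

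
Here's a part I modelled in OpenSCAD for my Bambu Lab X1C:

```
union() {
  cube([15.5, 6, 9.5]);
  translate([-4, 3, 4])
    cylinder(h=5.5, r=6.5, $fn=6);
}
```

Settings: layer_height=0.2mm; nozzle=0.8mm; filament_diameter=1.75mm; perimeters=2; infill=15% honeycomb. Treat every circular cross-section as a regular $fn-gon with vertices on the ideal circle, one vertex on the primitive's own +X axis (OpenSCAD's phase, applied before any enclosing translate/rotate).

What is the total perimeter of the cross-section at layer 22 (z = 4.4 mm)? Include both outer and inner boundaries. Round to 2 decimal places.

At z = 4.4 mm: the cube (footprint 15.5×6) is included at this height (perimeter 43.00 mm); the cylinder at (-4, 3): section is a regular 6-gon, circumradius r=6.5 (perimeter = 2·6·6.500·sin(180°/6) = 39.00 mm); Taking the union: the regions partially overlap (shared area 9.80 mm²), so the edge portions inside another operand are dropped and the merged outline is re-measured after clipping — boundary = 67.54 mm. Overall, the cross-section is a single solid region. Total boundary length (outer) = 67.54 mm.

67.54 mm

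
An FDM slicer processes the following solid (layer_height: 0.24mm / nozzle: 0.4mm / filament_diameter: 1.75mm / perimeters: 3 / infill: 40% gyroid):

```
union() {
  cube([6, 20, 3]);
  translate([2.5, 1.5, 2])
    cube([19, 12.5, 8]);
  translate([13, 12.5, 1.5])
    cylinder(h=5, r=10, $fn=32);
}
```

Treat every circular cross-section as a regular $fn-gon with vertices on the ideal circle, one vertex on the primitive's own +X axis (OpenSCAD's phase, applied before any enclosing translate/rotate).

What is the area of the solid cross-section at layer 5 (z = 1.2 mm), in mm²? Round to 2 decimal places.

120.00 mm²

At z = 1.2 mm: the cube is present — its section is the full 6×20 rectangle (area 120.00 mm²); the cube at (2.5, 1.5) does not reach this height (z outside [2, 10]); the cylinder at (13, 12.5) is absent (z outside [1.5, 6.5]); Merging all regions: only the 6×20 cube is present, so the union is just that shape — area = 120.00 mm². Overall, the cross-section is a single solid region. Net area = 120.00 mm².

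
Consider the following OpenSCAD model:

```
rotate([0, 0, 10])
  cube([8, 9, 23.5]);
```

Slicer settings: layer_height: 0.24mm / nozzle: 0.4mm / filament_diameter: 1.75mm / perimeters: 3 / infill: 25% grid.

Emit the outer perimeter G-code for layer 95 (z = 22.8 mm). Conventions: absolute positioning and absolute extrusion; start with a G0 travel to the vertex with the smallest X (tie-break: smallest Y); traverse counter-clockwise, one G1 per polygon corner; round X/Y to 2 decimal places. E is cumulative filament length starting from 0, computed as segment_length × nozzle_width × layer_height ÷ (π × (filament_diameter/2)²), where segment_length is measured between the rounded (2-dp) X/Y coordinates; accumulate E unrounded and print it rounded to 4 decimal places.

At z = 22.8 mm: the 8×9 cube contributes its full rectangle; (rotated 10° about Z; rotation is an isometry so areas/perimeters/island counts are preserved). The outline is a single polygon with 4 vertices. Extrusion per mm of travel: 0.4 × 0.24 / (π × 0.875²) = 0.039912. Accumulating E over each segment gives final E = 1.3568.

G0 X-1.56 Y8.86 Z22.80
G1 X0.00 Y0.00 E0.3591
G1 X7.88 Y1.39 E0.6784
G1 X6.32 Y10.25 E1.0375
G1 X-1.56 Y8.86 E1.3568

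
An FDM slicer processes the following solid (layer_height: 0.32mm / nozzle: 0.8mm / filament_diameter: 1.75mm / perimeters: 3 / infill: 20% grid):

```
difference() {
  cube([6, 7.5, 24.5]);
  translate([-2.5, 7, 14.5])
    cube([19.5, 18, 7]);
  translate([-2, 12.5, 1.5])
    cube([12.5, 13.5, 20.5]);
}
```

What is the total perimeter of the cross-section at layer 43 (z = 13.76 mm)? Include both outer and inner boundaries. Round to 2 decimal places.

At z = 13.76 mm: the 6×7.5 cube contributes its full rectangle (perimeter 27.00 mm); the cube at (-2.5, 7) is not intersected at this z (z outside [14.5, 21.5]); the cube at (-2, 12.5) is present — its section is the full 12.5×13.5 rectangle (perimeter 52.00 mm); Subtracting the remaining from the first: starting from the 6×7.5 cube, the 12.5×13.5 cube at (-2, 12.5) misses the remaining region (no effect) — boundary = 27.00 mm. Overall, the cross-section is a single solid region. Total boundary length (outer) = 27.00 mm.

27.00 mm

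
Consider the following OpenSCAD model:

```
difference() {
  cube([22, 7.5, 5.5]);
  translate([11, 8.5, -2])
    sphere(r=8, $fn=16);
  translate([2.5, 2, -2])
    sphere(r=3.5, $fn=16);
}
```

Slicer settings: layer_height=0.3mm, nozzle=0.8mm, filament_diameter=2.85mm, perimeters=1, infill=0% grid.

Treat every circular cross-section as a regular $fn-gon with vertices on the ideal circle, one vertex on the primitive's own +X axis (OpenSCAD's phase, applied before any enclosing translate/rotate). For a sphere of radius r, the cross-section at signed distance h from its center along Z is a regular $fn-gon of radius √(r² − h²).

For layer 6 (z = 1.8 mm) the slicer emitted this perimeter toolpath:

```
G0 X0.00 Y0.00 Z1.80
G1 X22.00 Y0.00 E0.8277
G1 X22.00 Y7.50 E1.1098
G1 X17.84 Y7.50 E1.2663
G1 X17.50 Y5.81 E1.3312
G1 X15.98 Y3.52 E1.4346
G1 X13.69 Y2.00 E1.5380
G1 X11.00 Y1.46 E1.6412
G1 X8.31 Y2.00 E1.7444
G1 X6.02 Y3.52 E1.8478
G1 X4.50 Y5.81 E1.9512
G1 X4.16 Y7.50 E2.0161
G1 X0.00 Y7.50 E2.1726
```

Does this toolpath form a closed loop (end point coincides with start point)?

no

Start point (G0): (0.00, 0.00). End point (last G1): the path does not return to the start — open.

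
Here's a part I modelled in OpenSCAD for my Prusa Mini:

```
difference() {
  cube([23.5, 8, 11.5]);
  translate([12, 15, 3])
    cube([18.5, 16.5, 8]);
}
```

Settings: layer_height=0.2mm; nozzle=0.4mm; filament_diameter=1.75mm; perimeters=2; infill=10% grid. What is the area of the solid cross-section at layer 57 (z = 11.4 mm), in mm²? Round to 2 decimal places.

At z = 11.4 mm: the 23.5×8 cube contributes its full rectangle (area 188.00 mm²); the cube at (12, 15) is absent (z outside [3, 11]); Subtracting the remaining from the first: none of the subtracted shapes is present at this height, so the 23.5×8 cube is unchanged — area = 188.00 mm². Overall, the cross-section is a single solid region. Net area = 188.00 mm².

188.00 mm²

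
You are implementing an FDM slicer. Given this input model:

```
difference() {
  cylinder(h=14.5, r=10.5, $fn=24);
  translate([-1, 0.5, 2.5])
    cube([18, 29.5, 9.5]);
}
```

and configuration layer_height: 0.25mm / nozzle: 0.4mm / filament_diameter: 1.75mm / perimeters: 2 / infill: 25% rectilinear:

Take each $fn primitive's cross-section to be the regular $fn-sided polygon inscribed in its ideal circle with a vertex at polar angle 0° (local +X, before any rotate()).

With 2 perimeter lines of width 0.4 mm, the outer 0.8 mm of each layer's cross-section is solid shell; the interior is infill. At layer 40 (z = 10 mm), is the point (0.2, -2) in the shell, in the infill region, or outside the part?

At z = 10 mm: the cylinder: section is a regular 24-gon, circumradius r=10.5; the 18×29.5 cube at (-1, 0.5) contributes its full rectangle; After the difference (first − rest): starting from the r=10.5 cylinder, the 18×29.5 cube at (-1, 0.5) partially overlaps it — only the 90.31 mm² overlap (of its 531.00 mm²) is removed, clipping the outline — 1 connected region. Overall, the cross-section is a single solid region. The nearest boundary edge runs (-1.00, 0.50)→(10.43, 0.50); distance from the point to it = 2.50 mm. The point is inside the cross-section and 2.50 mm from the nearest boundary — more than the 0.8 mm shell width (2 × 0.4), so it's in the infill interior.

infill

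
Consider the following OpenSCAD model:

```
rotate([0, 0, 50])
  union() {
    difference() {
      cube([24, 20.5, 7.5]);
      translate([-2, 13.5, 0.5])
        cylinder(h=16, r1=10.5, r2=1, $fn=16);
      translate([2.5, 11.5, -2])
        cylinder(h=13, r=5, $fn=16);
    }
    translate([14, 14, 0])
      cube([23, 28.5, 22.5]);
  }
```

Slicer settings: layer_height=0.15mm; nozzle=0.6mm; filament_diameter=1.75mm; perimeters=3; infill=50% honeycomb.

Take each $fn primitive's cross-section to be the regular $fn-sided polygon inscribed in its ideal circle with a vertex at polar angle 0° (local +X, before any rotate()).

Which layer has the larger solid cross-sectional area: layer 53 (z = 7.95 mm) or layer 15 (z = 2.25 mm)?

layer 15 (z = 2.25 mm)

Layer 53 (z = 7.95): the cube does not reach this height (z outside [0, 7.5]); the cone at (-2, 13.5): at t=0.466 of its height the radius interpolates to r₁+(r₂−r₁)t = 6.077, giving a regular 16-gon of that circumradius (area = (16/2)·6.077²·sin(360°/16) = 113.04 mm²); the cylinder at (2.5, 11.5): section is a regular 16-gon, circumradius r=5 (area = (16/2)·5.000²·sin(360°/16) = 76.54 mm²); Subtracting the remaining from the first: the first operand is absent here, so nothing remains; the 23×28.5 cube at (14, 14) contributes its full rectangle (area 655.50 mm²); Merging all regions: only the 23×28.5 cube at (14, 14) is present, so the union is just that shape — area = 655.50 mm²; (rotated 50° about Z; rotation is an isometry so areas/perimeters/island counts are preserved). So its area = 655.50 mm². Layer 15 (z = 2.25): the 24×20.5 cube contributes its full rectangle (area 492.00 mm²); the cone at (-2, 13.5) contributes a regular 16-gon of circumradius 9.461 (interpolated between r1=10.5 and r2=1 at t=0.109) (area = (16/2)·9.461²·sin(360°/16) = 274.03 mm²); the r=5 cylinder at (2.5, 11.5) contributes a regular 16-gon of circumradius 5 (area = (16/2)·5.000²·sin(360°/16) = 76.54 mm²); Taking the first minus the rest: starting from the 24×20.5 cube (492.00 mm²), the cone at (-2, 13.5) partially overlaps it — only the 94.62 mm² overlap (of its 274.03 mm²) is removed, clipping the outline; the r=5 cylinder at (2.5, 11.5) partially overlaps it — only the 2.23 mm² overlap (of its 76.54 mm²) is removed, clipping the outline — area = 395.16 mm²; the cube at (14, 14) (footprint 23×28.5) is included at this height (area 655.50 mm²); Taking the union: the regions partially overlap — summed areas 1050.66 mm² minus the doubly-counted overlap 65.00 mm² gives 985.66 mm² — area = 985.66 mm²; (whole slice rotated 50° about Z — lengths, areas and connectivity unchanged). So its area = 985.66 mm². Layer 15 is larger (985.66 vs 655.50 mm²).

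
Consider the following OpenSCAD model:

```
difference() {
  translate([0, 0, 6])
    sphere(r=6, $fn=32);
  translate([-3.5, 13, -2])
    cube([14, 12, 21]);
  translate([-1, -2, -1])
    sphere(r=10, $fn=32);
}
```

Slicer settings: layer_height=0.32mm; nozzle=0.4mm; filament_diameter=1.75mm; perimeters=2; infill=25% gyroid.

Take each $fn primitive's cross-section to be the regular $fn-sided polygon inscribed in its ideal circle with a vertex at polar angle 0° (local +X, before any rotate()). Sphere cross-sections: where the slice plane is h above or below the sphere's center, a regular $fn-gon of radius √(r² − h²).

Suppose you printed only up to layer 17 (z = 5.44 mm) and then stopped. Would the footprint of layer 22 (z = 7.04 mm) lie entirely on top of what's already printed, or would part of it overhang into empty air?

part overhangs

Compare the two slices. At z = 5.44: the sphere: section is a regular 32-gon, circumradius = √(r²−h²) = √(6²−0.56²) = 5.974 (area = (32/2)·5.974²·sin(360°/32) = 111.39 mm²); the cube at (-3.5, 13) (footprint 14×12) is included at this height (area 168.00 mm²); the r=10 sphere at (-1, -2) slices to a regular 32-gon of circumradius 7.650 (√(r²−h²) with h=6.44 from center) (area = (32/2)·7.650²·sin(360°/32) = 182.69 mm²); Subtracting the remaining from the first: starting from the r=6 sphere (111.39 mm²), the 14×12 cube at (-3.5, 13) misses the remaining region (no effect); the r=10 sphere at (-1, -2) partially overlaps it — only the 107.75 mm² overlap (of its 182.69 mm²) is removed, clipping the outline — area = 3.65 mm². At z = 7.04: the r=6 sphere slices to a regular 32-gon of circumradius 5.909 (√(r²−h²) with h=1.04 from center) (area = (32/2)·5.909²·sin(360°/32) = 109.00 mm²); the cube at (-3.5, 13) is present — its section is the full 14×12 rectangle (area 168.00 mm²); the r=10 sphere at (-1, -2) contributes a regular 32-gon of circumradius √(10²−8.04²) = 5.946 (area = (32/2)·5.946²·sin(360°/32) = 110.37 mm²); After the difference (first − rest): starting from the r=6 sphere (109.00 mm²), the 14×12 cube at (-3.5, 13) misses the remaining region (no effect); the r=10 sphere at (-1, -2) partially overlaps it — only the 83.41 mm² overlap (of its 110.37 mm²) is removed, clipping the outline — area = 25.58 mm². Checking containment: at z = 7.04 the cross-section extends beyond the z = 5.44 cross-section by about 22.57 mm².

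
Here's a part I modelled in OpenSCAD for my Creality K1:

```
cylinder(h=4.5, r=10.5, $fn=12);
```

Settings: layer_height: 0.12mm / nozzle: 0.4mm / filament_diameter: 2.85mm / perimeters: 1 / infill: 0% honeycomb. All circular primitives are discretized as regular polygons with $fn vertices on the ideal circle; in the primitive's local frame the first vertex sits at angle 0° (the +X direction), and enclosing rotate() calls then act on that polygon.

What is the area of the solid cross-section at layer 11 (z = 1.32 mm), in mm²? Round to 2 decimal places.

330.75 mm²

At z = 1.32 mm: the r=10.5 cylinder contributes a regular 12-gon of circumradius 10.5 (area = (12/2)·10.500²·sin(360°/12) = 330.75 mm²). Overall, the cross-section is a single solid region. Net area = 330.75 mm².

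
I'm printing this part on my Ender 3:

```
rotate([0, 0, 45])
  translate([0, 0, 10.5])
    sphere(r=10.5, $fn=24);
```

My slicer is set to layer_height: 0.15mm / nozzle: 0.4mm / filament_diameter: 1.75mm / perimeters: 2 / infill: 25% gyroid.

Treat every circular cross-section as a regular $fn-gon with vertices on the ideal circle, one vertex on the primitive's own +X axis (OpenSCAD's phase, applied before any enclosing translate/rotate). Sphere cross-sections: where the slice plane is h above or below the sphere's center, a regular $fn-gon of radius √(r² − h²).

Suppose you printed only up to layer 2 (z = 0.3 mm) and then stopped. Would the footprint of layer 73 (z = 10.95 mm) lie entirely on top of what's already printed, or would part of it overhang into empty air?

part overhangs

Compare the two slices. At z = 0.3: the r=10.5 sphere slices to a regular 24-gon of circumradius 2.492 (√(r²−h²) with h=10.2 from center) (area = (24/2)·2.492²·sin(360°/24) = 19.29 mm²); (rotated 45° about Z; rotation is an isometry so areas/perimeters/island counts are preserved). At z = 10.95: the r=10.5 sphere slices to a regular 24-gon of circumradius 10.490 (√(r²−h²) with h=0.45 from center) (area = (24/2)·10.490²·sin(360°/24) = 341.79 mm²); (whole slice rotated 45° about Z — lengths, areas and connectivity unchanged). Checking containment: at z = 10.95 the cross-section extends beyond the z = 0.3 cross-section by about 322.50 mm².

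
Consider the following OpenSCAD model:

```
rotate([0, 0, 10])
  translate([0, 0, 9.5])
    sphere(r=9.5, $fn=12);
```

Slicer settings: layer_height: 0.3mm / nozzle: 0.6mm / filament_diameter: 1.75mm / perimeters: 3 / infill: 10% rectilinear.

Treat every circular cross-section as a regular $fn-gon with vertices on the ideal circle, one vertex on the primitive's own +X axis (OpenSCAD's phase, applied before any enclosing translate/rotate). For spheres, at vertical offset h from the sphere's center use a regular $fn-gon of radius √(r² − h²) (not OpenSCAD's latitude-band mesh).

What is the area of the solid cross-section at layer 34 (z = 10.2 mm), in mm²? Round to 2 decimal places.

At z = 10.2 mm: the sphere: section is a regular 12-gon, circumradius = √(r²−h²) = √(9.5²−0.7²) = 9.474 (area = (12/2)·9.474²·sin(360°/12) = 269.28 mm²); (whole slice rotated 10° about Z — lengths, areas and connectivity unchanged). Overall, the cross-section is a single solid region. Net area = 269.28 mm².

269.28 mm²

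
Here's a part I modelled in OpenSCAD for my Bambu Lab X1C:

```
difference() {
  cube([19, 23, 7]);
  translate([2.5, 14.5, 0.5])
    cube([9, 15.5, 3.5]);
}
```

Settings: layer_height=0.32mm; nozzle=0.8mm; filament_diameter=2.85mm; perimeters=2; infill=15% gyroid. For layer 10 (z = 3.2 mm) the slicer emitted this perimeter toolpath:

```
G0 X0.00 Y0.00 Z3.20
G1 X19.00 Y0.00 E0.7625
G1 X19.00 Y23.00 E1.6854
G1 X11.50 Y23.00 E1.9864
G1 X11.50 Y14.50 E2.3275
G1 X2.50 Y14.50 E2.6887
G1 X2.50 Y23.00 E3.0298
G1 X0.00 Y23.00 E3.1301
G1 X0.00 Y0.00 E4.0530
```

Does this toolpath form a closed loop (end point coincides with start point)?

yes

Start point (G0): (0.00, 0.00). End point (last G1): the path returns to the start — closed.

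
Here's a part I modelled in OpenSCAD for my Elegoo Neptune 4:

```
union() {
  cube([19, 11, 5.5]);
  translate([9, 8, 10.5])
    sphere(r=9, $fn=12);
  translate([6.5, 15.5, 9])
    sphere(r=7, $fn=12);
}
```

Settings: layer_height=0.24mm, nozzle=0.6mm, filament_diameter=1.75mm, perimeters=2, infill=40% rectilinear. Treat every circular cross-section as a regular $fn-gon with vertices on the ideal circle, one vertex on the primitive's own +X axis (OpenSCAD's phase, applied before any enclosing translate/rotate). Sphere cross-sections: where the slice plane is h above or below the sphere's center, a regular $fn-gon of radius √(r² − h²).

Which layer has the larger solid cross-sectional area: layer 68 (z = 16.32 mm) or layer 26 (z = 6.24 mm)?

layer 26 (z = 6.24 mm)

Layer 68 (z = 16.32): the cube does not reach this height (z outside [0, 5.5]); the sphere at (9, 8): section is a regular 12-gon, circumradius = √(r²−h²) = √(9²−5.82²) = 6.865 (area = (12/2)·6.865²·sin(360°/12) = 141.38 mm²); the sphere at (6.5, 15.5) does not reach this height (|z−center|=7.320 > r=7); Merging all regions: only the r=9 sphere at (9, 8) is present, so the union is just that shape — area = 141.38 mm². So its area = 141.38 mm². Layer 26 (z = 6.24): the cube is absent (z outside [0, 5.5]); the r=9 sphere at (9, 8) slices to a regular 12-gon of circumradius 7.928 (√(r²−h²) with h=4.26 from center) (area = (12/2)·7.928²·sin(360°/12) = 188.56 mm²); the r=7 sphere at (6.5, 15.5) contributes a regular 12-gon of circumradius √(7²−2.76²) = 6.433 (area = (12/2)·6.433²·sin(360°/12) = 124.15 mm²); Taking the union: the regions partially overlap — summed areas 312.70 mm² minus the doubly-counted overlap 49.37 mm² gives 263.34 mm² — area = 263.34 mm². So its area = 263.34 mm². Layer 26 is larger (263.34 vs 141.38 mm²).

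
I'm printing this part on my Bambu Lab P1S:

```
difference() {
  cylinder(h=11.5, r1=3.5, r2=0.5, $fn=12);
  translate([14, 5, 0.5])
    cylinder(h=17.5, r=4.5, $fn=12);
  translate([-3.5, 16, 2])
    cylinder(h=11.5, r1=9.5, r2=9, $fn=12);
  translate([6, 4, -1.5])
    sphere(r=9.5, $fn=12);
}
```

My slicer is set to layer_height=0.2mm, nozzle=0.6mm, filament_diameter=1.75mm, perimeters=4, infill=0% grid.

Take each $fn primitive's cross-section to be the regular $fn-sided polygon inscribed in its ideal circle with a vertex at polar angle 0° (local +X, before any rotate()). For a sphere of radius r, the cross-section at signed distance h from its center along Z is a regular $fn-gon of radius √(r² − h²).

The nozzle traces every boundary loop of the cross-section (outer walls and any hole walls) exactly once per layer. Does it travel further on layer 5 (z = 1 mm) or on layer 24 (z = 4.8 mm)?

Layer 5 (z = 1): the cone (r1=3.5→r2=0.5) has section circumradius 3.239 here — a regular 12-gon (perimeter = 2·12·3.239·sin(180°/12) = 20.12 mm); the cylinder at (14, 5): section is a regular 12-gon, circumradius r=4.5 (perimeter = 2·12·4.500·sin(180°/12) = 27.95 mm); the cone at (-3.5, 16) is absent (z outside [2, 13.5]); the r=9.5 sphere at (6, 4) contributes a regular 12-gon of circumradius √(9.5²−2.5²) = 9.165 (perimeter = 2·12·9.165·sin(180°/12) = 56.93 mm); After the difference (first − rest): starting from the cone, the r=4.5 cylinder at (14, 5) misses the remaining region (no effect); the r=9.5 sphere at (6, 4) partially overlaps it — only the 25.27 mm² overlap (of its 252.00 mm²) is removed, clipping the outline — boundary = 13.65 mm. So its perimeter = 13.65 mm. Layer 24 (z = 4.8): the cone (r1=3.5→r2=0.5) has section circumradius 2.248 here — a regular 12-gon (perimeter = 2·12·2.248·sin(180°/12) = 13.96 mm); the r=4.5 cylinder at (14, 5) gives a regular 12-gon of circumradius 4.5 (constant along its height) (perimeter = 2·12·4.500·sin(180°/12) = 27.95 mm); the cone at (-3.5, 16): at t=0.243 of its height the radius interpolates to r₁+(r₂−r₁)t = 9.378, giving a regular 12-gon of that circumradius (perimeter = 2·12·9.378·sin(180°/12) = 58.25 mm); the r=9.5 sphere at (6, 4) contributes a regular 12-gon of circumradius √(9.5²−6.3²) = 7.111 (perimeter = 2·12·7.111·sin(180°/12) = 44.17 mm); Subtracting the remaining from the first: starting from the cone, the r=4.5 cylinder at (14, 5) misses the remaining region (no effect); the cone at (-3.5, 16) misses the remaining region (no effect); the r=9.5 sphere at (6, 4) partially overlaps it — only the 5.90 mm² overlap (of its 151.68 mm²) is removed, clipping the outline — boundary = 12.61 mm. So its perimeter = 12.61 mm. Layer 5 is larger (13.65 vs 12.61 mm).

layer 5 (z = 1 mm)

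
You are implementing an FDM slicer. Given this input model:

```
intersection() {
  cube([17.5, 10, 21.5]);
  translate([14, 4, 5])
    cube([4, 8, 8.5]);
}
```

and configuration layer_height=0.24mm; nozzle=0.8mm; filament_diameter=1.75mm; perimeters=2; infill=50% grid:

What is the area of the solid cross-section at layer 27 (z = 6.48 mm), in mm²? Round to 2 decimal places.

21.00 mm²

At z = 6.48 mm: the 17.5×10 cube contributes its full rectangle (area 175.00 mm²); the 4×8 cube at (14, 4) contributes its full rectangle (area 32.00 mm²); Taking the intersection: the 4×8 cube at (14, 4) partially overlaps the 17.5×10 cube; clipping to the common part keeps 21.00 mm² — area = 21.00 mm². Overall, the cross-section is a single solid region. Net area = 21.00 mm².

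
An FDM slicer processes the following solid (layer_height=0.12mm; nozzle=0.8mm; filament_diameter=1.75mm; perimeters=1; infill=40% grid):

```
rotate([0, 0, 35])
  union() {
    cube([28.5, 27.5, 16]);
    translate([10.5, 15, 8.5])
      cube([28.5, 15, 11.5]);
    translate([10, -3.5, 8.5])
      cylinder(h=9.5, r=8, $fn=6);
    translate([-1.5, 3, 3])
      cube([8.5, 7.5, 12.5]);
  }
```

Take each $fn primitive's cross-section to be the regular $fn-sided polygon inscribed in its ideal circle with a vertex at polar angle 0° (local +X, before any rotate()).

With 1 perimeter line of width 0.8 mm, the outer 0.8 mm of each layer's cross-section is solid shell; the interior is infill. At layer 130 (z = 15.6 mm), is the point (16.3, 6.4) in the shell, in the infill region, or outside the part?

shell

At z = 15.6 mm: the 28.5×27.5 cube contributes its full rectangle; the cube at (10.5, 15) is present — its section is the full 28.5×15 rectangle; the cylinder at (10, -3.5): section is a regular 6-gon, circumradius r=8; the cube at (-1.5, 3) is absent (z outside [3, 15.5]); Taking the union: the regions partially overlap (shared area 259.21 mm²), so overlapping operands fuse into one piece — 1 connected region; (whole slice rotated 35° about Z — lengths, areas and connectivity unchanged). Overall, the cross-section is a single solid region. Undo the 35° rotation: the query point maps to (17.023, -4.107) in the un-rotated model frame. The nearest boundary edge runs (18.00, -3.50)→(14.00, -10.43); distance from the point to it = 0.54 mm. The point is inside the cross-section, 0.54 mm from the nearest boundary — within the 0.8 mm shell band (1 × 0.8).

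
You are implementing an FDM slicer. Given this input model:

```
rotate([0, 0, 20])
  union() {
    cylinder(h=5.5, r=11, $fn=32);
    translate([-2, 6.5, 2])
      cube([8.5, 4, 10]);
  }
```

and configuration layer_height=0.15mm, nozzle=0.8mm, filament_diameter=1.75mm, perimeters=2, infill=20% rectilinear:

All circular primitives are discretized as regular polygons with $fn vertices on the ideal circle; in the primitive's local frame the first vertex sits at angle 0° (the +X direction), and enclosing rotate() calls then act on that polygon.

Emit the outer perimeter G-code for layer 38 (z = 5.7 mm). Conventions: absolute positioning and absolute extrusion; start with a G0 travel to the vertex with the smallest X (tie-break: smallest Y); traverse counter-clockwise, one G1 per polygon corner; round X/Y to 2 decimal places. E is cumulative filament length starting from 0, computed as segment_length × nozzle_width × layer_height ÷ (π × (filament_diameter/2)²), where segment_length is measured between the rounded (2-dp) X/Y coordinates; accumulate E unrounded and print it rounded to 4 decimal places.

G0 X-5.47 Y9.18 Z5.70
G1 X-4.10 Y5.42 E0.1997
G1 X3.88 Y8.33 E0.6234
G1 X2.52 Y12.09 E0.8229
G1 X-5.47 Y9.18 E1.2471

At z = 5.7 mm: the cylinder does not reach this height (z outside [0, 5.5]); the cube at (-2, 6.5) (footprint 8.5×4) is included at this height; Merging all regions: only the 8.5×4 cube at (-2, 6.5) is present, so the union is just that shape — 1 connected region; (rotated 20° about Z; rotation is an isometry so areas/perimeters/island counts are preserved). The outline is a single polygon with 4 vertices. Extrusion per mm of travel: 0.8 × 0.15 / (π × 0.875²) = 0.049890. Accumulating E over each segment gives final E = 1.2471.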